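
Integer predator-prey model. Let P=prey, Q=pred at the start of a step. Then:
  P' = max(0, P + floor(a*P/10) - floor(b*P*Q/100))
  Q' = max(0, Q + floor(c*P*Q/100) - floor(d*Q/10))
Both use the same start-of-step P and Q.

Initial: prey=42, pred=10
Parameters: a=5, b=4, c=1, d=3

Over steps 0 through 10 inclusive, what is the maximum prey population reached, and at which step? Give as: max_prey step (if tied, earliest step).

Step 1: prey: 42+21-16=47; pred: 10+4-3=11
Step 2: prey: 47+23-20=50; pred: 11+5-3=13
Step 3: prey: 50+25-26=49; pred: 13+6-3=16
Step 4: prey: 49+24-31=42; pred: 16+7-4=19
Step 5: prey: 42+21-31=32; pred: 19+7-5=21
Step 6: prey: 32+16-26=22; pred: 21+6-6=21
Step 7: prey: 22+11-18=15; pred: 21+4-6=19
Step 8: prey: 15+7-11=11; pred: 19+2-5=16
Step 9: prey: 11+5-7=9; pred: 16+1-4=13
Step 10: prey: 9+4-4=9; pred: 13+1-3=11
Max prey = 50 at step 2

Answer: 50 2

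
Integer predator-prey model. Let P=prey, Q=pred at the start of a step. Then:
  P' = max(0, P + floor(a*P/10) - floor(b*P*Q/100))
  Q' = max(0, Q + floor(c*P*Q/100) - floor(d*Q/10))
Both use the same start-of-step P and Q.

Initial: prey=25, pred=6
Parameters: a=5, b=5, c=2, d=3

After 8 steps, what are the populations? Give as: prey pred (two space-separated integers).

Answer: 2 14

Derivation:
Step 1: prey: 25+12-7=30; pred: 6+3-1=8
Step 2: prey: 30+15-12=33; pred: 8+4-2=10
Step 3: prey: 33+16-16=33; pred: 10+6-3=13
Step 4: prey: 33+16-21=28; pred: 13+8-3=18
Step 5: prey: 28+14-25=17; pred: 18+10-5=23
Step 6: prey: 17+8-19=6; pred: 23+7-6=24
Step 7: prey: 6+3-7=2; pred: 24+2-7=19
Step 8: prey: 2+1-1=2; pred: 19+0-5=14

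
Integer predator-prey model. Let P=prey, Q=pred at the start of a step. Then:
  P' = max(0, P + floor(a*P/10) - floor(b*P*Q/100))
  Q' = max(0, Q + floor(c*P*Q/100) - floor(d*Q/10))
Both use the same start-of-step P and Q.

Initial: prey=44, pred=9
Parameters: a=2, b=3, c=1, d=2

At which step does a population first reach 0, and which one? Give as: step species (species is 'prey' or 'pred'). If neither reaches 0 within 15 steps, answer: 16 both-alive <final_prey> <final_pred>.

Step 1: prey: 44+8-11=41; pred: 9+3-1=11
Step 2: prey: 41+8-13=36; pred: 11+4-2=13
Step 3: prey: 36+7-14=29; pred: 13+4-2=15
Step 4: prey: 29+5-13=21; pred: 15+4-3=16
Step 5: prey: 21+4-10=15; pred: 16+3-3=16
Step 6: prey: 15+3-7=11; pred: 16+2-3=15
Step 7: prey: 11+2-4=9; pred: 15+1-3=13
Step 8: prey: 9+1-3=7; pred: 13+1-2=12
Step 9: prey: 7+1-2=6; pred: 12+0-2=10
Step 10: prey: 6+1-1=6; pred: 10+0-2=8
Step 11: prey: 6+1-1=6; pred: 8+0-1=7
Step 12: prey: 6+1-1=6; pred: 7+0-1=6
Step 13: prey: 6+1-1=6; pred: 6+0-1=5
Step 14: prey: 6+1-0=7; pred: 5+0-1=4
Step 15: prey: 7+1-0=8; pred: 4+0-0=4
No extinction within 15 steps

Answer: 16 both-alive 8 4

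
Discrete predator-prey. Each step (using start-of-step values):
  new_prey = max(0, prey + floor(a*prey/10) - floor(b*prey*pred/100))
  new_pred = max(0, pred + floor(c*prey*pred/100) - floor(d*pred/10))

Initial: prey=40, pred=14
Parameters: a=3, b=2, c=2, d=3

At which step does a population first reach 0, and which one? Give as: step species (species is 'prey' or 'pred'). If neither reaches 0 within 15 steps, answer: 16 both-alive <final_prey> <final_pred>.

Answer: 16 both-alive 1 3

Derivation:
Step 1: prey: 40+12-11=41; pred: 14+11-4=21
Step 2: prey: 41+12-17=36; pred: 21+17-6=32
Step 3: prey: 36+10-23=23; pred: 32+23-9=46
Step 4: prey: 23+6-21=8; pred: 46+21-13=54
Step 5: prey: 8+2-8=2; pred: 54+8-16=46
Step 6: prey: 2+0-1=1; pred: 46+1-13=34
Step 7: prey: 1+0-0=1; pred: 34+0-10=24
Step 8: prey: 1+0-0=1; pred: 24+0-7=17
Step 9: prey: 1+0-0=1; pred: 17+0-5=12
Step 10: prey: 1+0-0=1; pred: 12+0-3=9
Step 11: prey: 1+0-0=1; pred: 9+0-2=7
Step 12: prey: 1+0-0=1; pred: 7+0-2=5
Step 13: prey: 1+0-0=1; pred: 5+0-1=4
Step 14: prey: 1+0-0=1; pred: 4+0-1=3
Step 15: prey: 1+0-0=1; pred: 3+0-0=3
No extinction within 15 steps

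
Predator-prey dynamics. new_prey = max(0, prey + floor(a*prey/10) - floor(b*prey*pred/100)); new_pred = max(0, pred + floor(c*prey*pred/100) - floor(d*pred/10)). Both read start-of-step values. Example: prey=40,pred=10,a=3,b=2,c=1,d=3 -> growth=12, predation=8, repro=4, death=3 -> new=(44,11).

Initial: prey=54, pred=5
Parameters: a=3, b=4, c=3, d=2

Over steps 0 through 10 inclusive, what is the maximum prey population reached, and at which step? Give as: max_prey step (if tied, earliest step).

Step 1: prey: 54+16-10=60; pred: 5+8-1=12
Step 2: prey: 60+18-28=50; pred: 12+21-2=31
Step 3: prey: 50+15-62=3; pred: 31+46-6=71
Step 4: prey: 3+0-8=0; pred: 71+6-14=63
Step 5: prey: 0+0-0=0; pred: 63+0-12=51
Step 6: prey: 0+0-0=0; pred: 51+0-10=41
Step 7: prey: 0+0-0=0; pred: 41+0-8=33
Step 8: prey: 0+0-0=0; pred: 33+0-6=27
Step 9: prey: 0+0-0=0; pred: 27+0-5=22
Step 10: prey: 0+0-0=0; pred: 22+0-4=18
Max prey = 60 at step 1

Answer: 60 1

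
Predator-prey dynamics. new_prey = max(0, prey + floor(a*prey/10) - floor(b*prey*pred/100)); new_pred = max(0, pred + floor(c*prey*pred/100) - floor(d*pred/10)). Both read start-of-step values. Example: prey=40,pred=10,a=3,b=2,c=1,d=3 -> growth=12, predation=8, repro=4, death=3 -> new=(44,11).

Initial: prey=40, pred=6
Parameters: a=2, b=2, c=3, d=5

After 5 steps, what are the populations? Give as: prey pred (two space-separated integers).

Answer: 4 58

Derivation:
Step 1: prey: 40+8-4=44; pred: 6+7-3=10
Step 2: prey: 44+8-8=44; pred: 10+13-5=18
Step 3: prey: 44+8-15=37; pred: 18+23-9=32
Step 4: prey: 37+7-23=21; pred: 32+35-16=51
Step 5: prey: 21+4-21=4; pred: 51+32-25=58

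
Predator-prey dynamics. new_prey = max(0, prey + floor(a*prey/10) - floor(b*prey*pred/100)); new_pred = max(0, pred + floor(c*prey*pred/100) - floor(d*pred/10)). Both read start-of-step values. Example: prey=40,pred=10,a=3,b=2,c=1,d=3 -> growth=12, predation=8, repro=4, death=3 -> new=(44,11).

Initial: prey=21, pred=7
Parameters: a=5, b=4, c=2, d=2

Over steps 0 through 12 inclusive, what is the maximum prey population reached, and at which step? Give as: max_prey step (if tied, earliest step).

Answer: 33 3

Derivation:
Step 1: prey: 21+10-5=26; pred: 7+2-1=8
Step 2: prey: 26+13-8=31; pred: 8+4-1=11
Step 3: prey: 31+15-13=33; pred: 11+6-2=15
Step 4: prey: 33+16-19=30; pred: 15+9-3=21
Step 5: prey: 30+15-25=20; pred: 21+12-4=29
Step 6: prey: 20+10-23=7; pred: 29+11-5=35
Step 7: prey: 7+3-9=1; pred: 35+4-7=32
Step 8: prey: 1+0-1=0; pred: 32+0-6=26
Step 9: prey: 0+0-0=0; pred: 26+0-5=21
Step 10: prey: 0+0-0=0; pred: 21+0-4=17
Step 11: prey: 0+0-0=0; pred: 17+0-3=14
Step 12: prey: 0+0-0=0; pred: 14+0-2=12
Max prey = 33 at step 3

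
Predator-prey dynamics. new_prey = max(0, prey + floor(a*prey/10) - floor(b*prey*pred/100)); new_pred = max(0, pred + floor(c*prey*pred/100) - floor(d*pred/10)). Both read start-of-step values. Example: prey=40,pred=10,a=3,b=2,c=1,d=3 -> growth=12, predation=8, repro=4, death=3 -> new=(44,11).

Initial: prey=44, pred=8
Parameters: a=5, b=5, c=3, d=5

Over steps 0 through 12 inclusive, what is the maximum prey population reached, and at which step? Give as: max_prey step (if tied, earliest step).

Step 1: prey: 44+22-17=49; pred: 8+10-4=14
Step 2: prey: 49+24-34=39; pred: 14+20-7=27
Step 3: prey: 39+19-52=6; pred: 27+31-13=45
Step 4: prey: 6+3-13=0; pred: 45+8-22=31
Step 5: prey: 0+0-0=0; pred: 31+0-15=16
Step 6: prey: 0+0-0=0; pred: 16+0-8=8
Step 7: prey: 0+0-0=0; pred: 8+0-4=4
Step 8: prey: 0+0-0=0; pred: 4+0-2=2
Step 9: prey: 0+0-0=0; pred: 2+0-1=1
Step 10: prey: 0+0-0=0; pred: 1+0-0=1
Step 11: prey: 0+0-0=0; pred: 1+0-0=1
Step 12: prey: 0+0-0=0; pred: 1+0-0=1
Max prey = 49 at step 1

Answer: 49 1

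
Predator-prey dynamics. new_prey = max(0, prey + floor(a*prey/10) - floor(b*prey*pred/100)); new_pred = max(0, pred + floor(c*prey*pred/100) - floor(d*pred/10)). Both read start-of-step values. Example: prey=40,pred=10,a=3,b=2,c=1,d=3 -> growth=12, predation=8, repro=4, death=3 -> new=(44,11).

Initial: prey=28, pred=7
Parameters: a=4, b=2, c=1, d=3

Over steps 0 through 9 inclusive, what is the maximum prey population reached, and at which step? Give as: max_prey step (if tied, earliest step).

Answer: 96 6

Derivation:
Step 1: prey: 28+11-3=36; pred: 7+1-2=6
Step 2: prey: 36+14-4=46; pred: 6+2-1=7
Step 3: prey: 46+18-6=58; pred: 7+3-2=8
Step 4: prey: 58+23-9=72; pred: 8+4-2=10
Step 5: prey: 72+28-14=86; pred: 10+7-3=14
Step 6: prey: 86+34-24=96; pred: 14+12-4=22
Step 7: prey: 96+38-42=92; pred: 22+21-6=37
Step 8: prey: 92+36-68=60; pred: 37+34-11=60
Step 9: prey: 60+24-72=12; pred: 60+36-18=78
Max prey = 96 at step 6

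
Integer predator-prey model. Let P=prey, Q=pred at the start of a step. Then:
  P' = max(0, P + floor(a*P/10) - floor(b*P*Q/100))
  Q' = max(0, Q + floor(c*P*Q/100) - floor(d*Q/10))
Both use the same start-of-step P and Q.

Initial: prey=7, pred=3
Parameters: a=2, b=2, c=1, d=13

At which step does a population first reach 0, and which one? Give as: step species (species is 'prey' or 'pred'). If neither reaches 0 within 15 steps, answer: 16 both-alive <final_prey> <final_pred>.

Answer: 1 pred

Derivation:
Step 1: prey: 7+1-0=8; pred: 3+0-3=0
First extinction: pred at step 1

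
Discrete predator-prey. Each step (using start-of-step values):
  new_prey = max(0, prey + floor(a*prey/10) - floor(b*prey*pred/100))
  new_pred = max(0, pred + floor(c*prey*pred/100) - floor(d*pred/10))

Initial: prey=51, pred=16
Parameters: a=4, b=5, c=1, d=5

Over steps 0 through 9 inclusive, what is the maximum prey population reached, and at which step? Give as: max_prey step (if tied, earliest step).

Answer: 55 9

Derivation:
Step 1: prey: 51+20-40=31; pred: 16+8-8=16
Step 2: prey: 31+12-24=19; pred: 16+4-8=12
Step 3: prey: 19+7-11=15; pred: 12+2-6=8
Step 4: prey: 15+6-6=15; pred: 8+1-4=5
Step 5: prey: 15+6-3=18; pred: 5+0-2=3
Step 6: prey: 18+7-2=23; pred: 3+0-1=2
Step 7: prey: 23+9-2=30; pred: 2+0-1=1
Step 8: prey: 30+12-1=41; pred: 1+0-0=1
Step 9: prey: 41+16-2=55; pred: 1+0-0=1
Max prey = 55 at step 9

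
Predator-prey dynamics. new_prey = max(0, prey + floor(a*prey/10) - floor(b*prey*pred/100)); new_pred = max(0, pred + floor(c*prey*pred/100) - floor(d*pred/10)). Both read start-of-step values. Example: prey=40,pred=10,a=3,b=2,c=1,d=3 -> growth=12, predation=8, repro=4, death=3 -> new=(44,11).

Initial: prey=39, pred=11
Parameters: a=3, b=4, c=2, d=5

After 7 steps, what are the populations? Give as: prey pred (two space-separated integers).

Answer: 10 3

Derivation:
Step 1: prey: 39+11-17=33; pred: 11+8-5=14
Step 2: prey: 33+9-18=24; pred: 14+9-7=16
Step 3: prey: 24+7-15=16; pred: 16+7-8=15
Step 4: prey: 16+4-9=11; pred: 15+4-7=12
Step 5: prey: 11+3-5=9; pred: 12+2-6=8
Step 6: prey: 9+2-2=9; pred: 8+1-4=5
Step 7: prey: 9+2-1=10; pred: 5+0-2=3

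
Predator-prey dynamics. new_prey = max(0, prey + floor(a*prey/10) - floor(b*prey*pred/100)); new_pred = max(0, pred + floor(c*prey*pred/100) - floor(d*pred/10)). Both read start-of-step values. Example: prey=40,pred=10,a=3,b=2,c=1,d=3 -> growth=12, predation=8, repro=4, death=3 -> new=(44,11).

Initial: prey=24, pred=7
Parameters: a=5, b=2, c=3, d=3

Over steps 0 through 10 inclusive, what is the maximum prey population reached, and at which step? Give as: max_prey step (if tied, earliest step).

Answer: 51 3

Derivation:
Step 1: prey: 24+12-3=33; pred: 7+5-2=10
Step 2: prey: 33+16-6=43; pred: 10+9-3=16
Step 3: prey: 43+21-13=51; pred: 16+20-4=32
Step 4: prey: 51+25-32=44; pred: 32+48-9=71
Step 5: prey: 44+22-62=4; pred: 71+93-21=143
Step 6: prey: 4+2-11=0; pred: 143+17-42=118
Step 7: prey: 0+0-0=0; pred: 118+0-35=83
Step 8: prey: 0+0-0=0; pred: 83+0-24=59
Step 9: prey: 0+0-0=0; pred: 59+0-17=42
Step 10: prey: 0+0-0=0; pred: 42+0-12=30
Max prey = 51 at step 3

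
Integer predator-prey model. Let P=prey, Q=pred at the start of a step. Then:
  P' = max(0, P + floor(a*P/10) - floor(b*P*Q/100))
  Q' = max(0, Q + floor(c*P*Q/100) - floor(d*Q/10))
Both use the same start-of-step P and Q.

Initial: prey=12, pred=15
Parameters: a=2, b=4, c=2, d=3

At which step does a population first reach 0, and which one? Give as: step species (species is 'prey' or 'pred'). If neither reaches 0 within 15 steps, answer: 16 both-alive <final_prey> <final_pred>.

Step 1: prey: 12+2-7=7; pred: 15+3-4=14
Step 2: prey: 7+1-3=5; pred: 14+1-4=11
Step 3: prey: 5+1-2=4; pred: 11+1-3=9
Step 4: prey: 4+0-1=3; pred: 9+0-2=7
Step 5: prey: 3+0-0=3; pred: 7+0-2=5
Step 6: prey: 3+0-0=3; pred: 5+0-1=4
Step 7: prey: 3+0-0=3; pred: 4+0-1=3
Step 8: prey: 3+0-0=3; pred: 3+0-0=3
Steps 9-15: state stable at prey=3, pred=3 (no change)
No extinction within 15 steps

Answer: 16 both-alive 3 3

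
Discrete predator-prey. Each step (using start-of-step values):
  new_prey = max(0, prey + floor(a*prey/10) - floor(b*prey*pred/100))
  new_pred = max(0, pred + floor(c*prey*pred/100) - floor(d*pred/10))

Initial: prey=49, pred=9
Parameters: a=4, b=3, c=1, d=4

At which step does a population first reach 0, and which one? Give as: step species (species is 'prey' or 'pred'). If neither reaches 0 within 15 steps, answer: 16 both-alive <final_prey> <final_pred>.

Answer: 16 both-alive 22 2

Derivation:
Step 1: prey: 49+19-13=55; pred: 9+4-3=10
Step 2: prey: 55+22-16=61; pred: 10+5-4=11
Step 3: prey: 61+24-20=65; pred: 11+6-4=13
Step 4: prey: 65+26-25=66; pred: 13+8-5=16
Step 5: prey: 66+26-31=61; pred: 16+10-6=20
Step 6: prey: 61+24-36=49; pred: 20+12-8=24
Step 7: prey: 49+19-35=33; pred: 24+11-9=26
Step 8: prey: 33+13-25=21; pred: 26+8-10=24
Step 9: prey: 21+8-15=14; pred: 24+5-9=20
Step 10: prey: 14+5-8=11; pred: 20+2-8=14
Step 11: prey: 11+4-4=11; pred: 14+1-5=10
Step 12: prey: 11+4-3=12; pred: 10+1-4=7
Step 13: prey: 12+4-2=14; pred: 7+0-2=5
Step 14: prey: 14+5-2=17; pred: 5+0-2=3
Step 15: prey: 17+6-1=22; pred: 3+0-1=2
No extinction within 15 steps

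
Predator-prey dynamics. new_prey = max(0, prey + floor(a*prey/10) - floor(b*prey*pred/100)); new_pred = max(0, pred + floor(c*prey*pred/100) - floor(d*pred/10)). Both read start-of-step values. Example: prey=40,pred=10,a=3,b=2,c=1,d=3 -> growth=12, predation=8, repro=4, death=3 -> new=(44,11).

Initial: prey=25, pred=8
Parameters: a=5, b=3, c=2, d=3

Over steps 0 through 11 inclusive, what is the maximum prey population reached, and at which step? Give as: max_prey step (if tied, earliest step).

Answer: 41 3

Derivation:
Step 1: prey: 25+12-6=31; pred: 8+4-2=10
Step 2: prey: 31+15-9=37; pred: 10+6-3=13
Step 3: prey: 37+18-14=41; pred: 13+9-3=19
Step 4: prey: 41+20-23=38; pred: 19+15-5=29
Step 5: prey: 38+19-33=24; pred: 29+22-8=43
Step 6: prey: 24+12-30=6; pred: 43+20-12=51
Step 7: prey: 6+3-9=0; pred: 51+6-15=42
Step 8: prey: 0+0-0=0; pred: 42+0-12=30
Step 9: prey: 0+0-0=0; pred: 30+0-9=21
Step 10: prey: 0+0-0=0; pred: 21+0-6=15
Step 11: prey: 0+0-0=0; pred: 15+0-4=11
Max prey = 41 at step 3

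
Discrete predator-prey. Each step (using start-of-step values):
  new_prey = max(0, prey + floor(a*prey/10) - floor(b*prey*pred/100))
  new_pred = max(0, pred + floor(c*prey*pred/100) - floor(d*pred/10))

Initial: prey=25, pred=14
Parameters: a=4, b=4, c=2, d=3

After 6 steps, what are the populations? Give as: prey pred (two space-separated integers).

Step 1: prey: 25+10-14=21; pred: 14+7-4=17
Step 2: prey: 21+8-14=15; pred: 17+7-5=19
Step 3: prey: 15+6-11=10; pred: 19+5-5=19
Step 4: prey: 10+4-7=7; pred: 19+3-5=17
Step 5: prey: 7+2-4=5; pred: 17+2-5=14
Step 6: prey: 5+2-2=5; pred: 14+1-4=11

Answer: 5 11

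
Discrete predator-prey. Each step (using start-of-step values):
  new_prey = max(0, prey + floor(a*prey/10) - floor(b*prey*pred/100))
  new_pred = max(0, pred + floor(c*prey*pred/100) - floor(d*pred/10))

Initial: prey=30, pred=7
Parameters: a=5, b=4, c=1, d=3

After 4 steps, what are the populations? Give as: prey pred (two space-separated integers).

Step 1: prey: 30+15-8=37; pred: 7+2-2=7
Step 2: prey: 37+18-10=45; pred: 7+2-2=7
Step 3: prey: 45+22-12=55; pred: 7+3-2=8
Step 4: prey: 55+27-17=65; pred: 8+4-2=10

Answer: 65 10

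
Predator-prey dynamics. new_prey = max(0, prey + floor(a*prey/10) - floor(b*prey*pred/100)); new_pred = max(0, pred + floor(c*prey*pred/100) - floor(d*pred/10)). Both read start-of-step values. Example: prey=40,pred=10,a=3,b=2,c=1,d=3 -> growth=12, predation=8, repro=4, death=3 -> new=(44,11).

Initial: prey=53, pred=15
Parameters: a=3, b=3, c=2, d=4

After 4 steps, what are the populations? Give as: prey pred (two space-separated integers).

Step 1: prey: 53+15-23=45; pred: 15+15-6=24
Step 2: prey: 45+13-32=26; pred: 24+21-9=36
Step 3: prey: 26+7-28=5; pred: 36+18-14=40
Step 4: prey: 5+1-6=0; pred: 40+4-16=28

Answer: 0 28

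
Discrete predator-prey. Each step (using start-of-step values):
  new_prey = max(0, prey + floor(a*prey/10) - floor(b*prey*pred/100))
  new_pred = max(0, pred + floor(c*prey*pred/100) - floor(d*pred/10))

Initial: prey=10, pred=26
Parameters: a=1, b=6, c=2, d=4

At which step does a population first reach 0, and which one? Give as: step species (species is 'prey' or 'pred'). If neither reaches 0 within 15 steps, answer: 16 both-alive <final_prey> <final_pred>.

Answer: 1 prey

Derivation:
Step 1: prey: 10+1-15=0; pred: 26+5-10=21
First extinction: prey at step 1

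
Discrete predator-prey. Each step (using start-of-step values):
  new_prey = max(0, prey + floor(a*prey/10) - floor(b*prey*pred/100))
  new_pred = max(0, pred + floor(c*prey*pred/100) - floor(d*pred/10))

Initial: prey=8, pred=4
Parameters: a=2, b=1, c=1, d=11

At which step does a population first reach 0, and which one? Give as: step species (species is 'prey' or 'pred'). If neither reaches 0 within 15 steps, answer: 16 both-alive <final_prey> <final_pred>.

Step 1: prey: 8+1-0=9; pred: 4+0-4=0
First extinction: pred at step 1

Answer: 1 pred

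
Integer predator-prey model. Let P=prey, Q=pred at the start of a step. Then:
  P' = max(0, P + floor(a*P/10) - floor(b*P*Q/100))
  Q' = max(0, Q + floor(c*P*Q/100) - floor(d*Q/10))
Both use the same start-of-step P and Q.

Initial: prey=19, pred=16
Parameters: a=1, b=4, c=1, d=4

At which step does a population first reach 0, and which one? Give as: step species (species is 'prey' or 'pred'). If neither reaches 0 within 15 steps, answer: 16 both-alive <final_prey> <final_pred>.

Step 1: prey: 19+1-12=8; pred: 16+3-6=13
Step 2: prey: 8+0-4=4; pred: 13+1-5=9
Step 3: prey: 4+0-1=3; pred: 9+0-3=6
Step 4: prey: 3+0-0=3; pred: 6+0-2=4
Step 5: prey: 3+0-0=3; pred: 4+0-1=3
Step 6: prey: 3+0-0=3; pred: 3+0-1=2
Step 7: prey: 3+0-0=3; pred: 2+0-0=2
Steps 8-15: state stable at prey=3, pred=2 (no change)
No extinction within 15 steps

Answer: 16 both-alive 3 2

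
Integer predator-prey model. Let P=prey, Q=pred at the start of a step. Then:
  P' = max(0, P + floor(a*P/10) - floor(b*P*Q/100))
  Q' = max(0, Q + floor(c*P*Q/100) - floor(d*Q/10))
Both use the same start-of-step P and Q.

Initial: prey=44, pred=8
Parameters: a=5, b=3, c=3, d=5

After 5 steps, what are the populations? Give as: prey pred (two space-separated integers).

Answer: 0 56

Derivation:
Step 1: prey: 44+22-10=56; pred: 8+10-4=14
Step 2: prey: 56+28-23=61; pred: 14+23-7=30
Step 3: prey: 61+30-54=37; pred: 30+54-15=69
Step 4: prey: 37+18-76=0; pred: 69+76-34=111
Step 5: prey: 0+0-0=0; pred: 111+0-55=56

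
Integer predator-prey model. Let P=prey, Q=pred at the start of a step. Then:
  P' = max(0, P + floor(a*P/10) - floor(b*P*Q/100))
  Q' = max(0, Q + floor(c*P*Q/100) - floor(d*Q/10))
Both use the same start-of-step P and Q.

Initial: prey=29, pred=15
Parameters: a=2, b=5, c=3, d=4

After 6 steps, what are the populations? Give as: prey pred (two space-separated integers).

Answer: 0 4

Derivation:
Step 1: prey: 29+5-21=13; pred: 15+13-6=22
Step 2: prey: 13+2-14=1; pred: 22+8-8=22
Step 3: prey: 1+0-1=0; pred: 22+0-8=14
Step 4: prey: 0+0-0=0; pred: 14+0-5=9
Step 5: prey: 0+0-0=0; pred: 9+0-3=6
Step 6: prey: 0+0-0=0; pred: 6+0-2=4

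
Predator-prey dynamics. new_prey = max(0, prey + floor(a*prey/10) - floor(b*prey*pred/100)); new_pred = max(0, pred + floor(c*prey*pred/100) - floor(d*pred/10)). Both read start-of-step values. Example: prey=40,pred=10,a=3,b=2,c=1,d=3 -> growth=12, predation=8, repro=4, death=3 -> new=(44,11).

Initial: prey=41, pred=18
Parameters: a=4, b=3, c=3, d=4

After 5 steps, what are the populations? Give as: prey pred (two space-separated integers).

Step 1: prey: 41+16-22=35; pred: 18+22-7=33
Step 2: prey: 35+14-34=15; pred: 33+34-13=54
Step 3: prey: 15+6-24=0; pred: 54+24-21=57
Step 4: prey: 0+0-0=0; pred: 57+0-22=35
Step 5: prey: 0+0-0=0; pred: 35+0-14=21

Answer: 0 21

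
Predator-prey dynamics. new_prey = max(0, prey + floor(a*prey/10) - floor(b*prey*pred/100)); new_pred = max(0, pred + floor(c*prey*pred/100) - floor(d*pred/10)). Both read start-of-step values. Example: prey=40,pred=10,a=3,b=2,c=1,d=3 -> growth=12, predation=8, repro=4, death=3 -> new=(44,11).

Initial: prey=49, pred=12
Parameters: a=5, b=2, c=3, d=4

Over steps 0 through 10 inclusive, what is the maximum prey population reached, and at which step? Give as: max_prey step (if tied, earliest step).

Step 1: prey: 49+24-11=62; pred: 12+17-4=25
Step 2: prey: 62+31-31=62; pred: 25+46-10=61
Step 3: prey: 62+31-75=18; pred: 61+113-24=150
Step 4: prey: 18+9-54=0; pred: 150+81-60=171
Step 5: prey: 0+0-0=0; pred: 171+0-68=103
Step 6: prey: 0+0-0=0; pred: 103+0-41=62
Step 7: prey: 0+0-0=0; pred: 62+0-24=38
Step 8: prey: 0+0-0=0; pred: 38+0-15=23
Step 9: prey: 0+0-0=0; pred: 23+0-9=14
Step 10: prey: 0+0-0=0; pred: 14+0-5=9
Max prey = 62 at step 1

Answer: 62 1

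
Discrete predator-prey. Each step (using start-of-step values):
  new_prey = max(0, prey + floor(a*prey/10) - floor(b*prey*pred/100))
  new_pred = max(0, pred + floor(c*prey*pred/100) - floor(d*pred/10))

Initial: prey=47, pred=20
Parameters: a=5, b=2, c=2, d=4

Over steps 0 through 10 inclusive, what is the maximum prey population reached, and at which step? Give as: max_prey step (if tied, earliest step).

Answer: 52 1

Derivation:
Step 1: prey: 47+23-18=52; pred: 20+18-8=30
Step 2: prey: 52+26-31=47; pred: 30+31-12=49
Step 3: prey: 47+23-46=24; pred: 49+46-19=76
Step 4: prey: 24+12-36=0; pred: 76+36-30=82
Step 5: prey: 0+0-0=0; pred: 82+0-32=50
Step 6: prey: 0+0-0=0; pred: 50+0-20=30
Step 7: prey: 0+0-0=0; pred: 30+0-12=18
Step 8: prey: 0+0-0=0; pred: 18+0-7=11
Step 9: prey: 0+0-0=0; pred: 11+0-4=7
Step 10: prey: 0+0-0=0; pred: 7+0-2=5
Max prey = 52 at step 1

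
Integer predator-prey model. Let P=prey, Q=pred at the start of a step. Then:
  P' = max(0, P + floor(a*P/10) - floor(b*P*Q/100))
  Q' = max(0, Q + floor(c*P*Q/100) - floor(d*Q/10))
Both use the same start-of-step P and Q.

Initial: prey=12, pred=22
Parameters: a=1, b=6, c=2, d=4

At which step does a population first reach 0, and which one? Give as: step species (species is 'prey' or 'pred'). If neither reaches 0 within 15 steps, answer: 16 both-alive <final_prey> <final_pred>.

Answer: 1 prey

Derivation:
Step 1: prey: 12+1-15=0; pred: 22+5-8=19
First extinction: prey at step 1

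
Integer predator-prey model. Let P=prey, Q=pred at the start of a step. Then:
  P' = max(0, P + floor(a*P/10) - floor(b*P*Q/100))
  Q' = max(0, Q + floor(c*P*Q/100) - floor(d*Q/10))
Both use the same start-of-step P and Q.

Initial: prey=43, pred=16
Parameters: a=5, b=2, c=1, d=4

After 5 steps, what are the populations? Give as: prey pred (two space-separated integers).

Answer: 72 37

Derivation:
Step 1: prey: 43+21-13=51; pred: 16+6-6=16
Step 2: prey: 51+25-16=60; pred: 16+8-6=18
Step 3: prey: 60+30-21=69; pred: 18+10-7=21
Step 4: prey: 69+34-28=75; pred: 21+14-8=27
Step 5: prey: 75+37-40=72; pred: 27+20-10=37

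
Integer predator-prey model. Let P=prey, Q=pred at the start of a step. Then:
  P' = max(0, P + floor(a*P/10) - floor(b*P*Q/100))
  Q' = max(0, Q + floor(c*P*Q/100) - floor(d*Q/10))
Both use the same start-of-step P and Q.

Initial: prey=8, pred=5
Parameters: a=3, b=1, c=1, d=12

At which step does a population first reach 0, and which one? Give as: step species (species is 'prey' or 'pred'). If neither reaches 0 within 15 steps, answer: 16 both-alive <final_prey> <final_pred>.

Step 1: prey: 8+2-0=10; pred: 5+0-6=0
First extinction: pred at step 1

Answer: 1 pred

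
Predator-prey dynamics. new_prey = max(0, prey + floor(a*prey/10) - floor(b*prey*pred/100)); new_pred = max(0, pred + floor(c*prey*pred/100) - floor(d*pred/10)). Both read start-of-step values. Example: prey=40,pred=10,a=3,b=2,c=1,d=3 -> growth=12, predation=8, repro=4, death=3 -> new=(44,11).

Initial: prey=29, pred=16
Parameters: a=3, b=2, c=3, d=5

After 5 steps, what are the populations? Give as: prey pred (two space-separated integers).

Step 1: prey: 29+8-9=28; pred: 16+13-8=21
Step 2: prey: 28+8-11=25; pred: 21+17-10=28
Step 3: prey: 25+7-14=18; pred: 28+21-14=35
Step 4: prey: 18+5-12=11; pred: 35+18-17=36
Step 5: prey: 11+3-7=7; pred: 36+11-18=29

Answer: 7 29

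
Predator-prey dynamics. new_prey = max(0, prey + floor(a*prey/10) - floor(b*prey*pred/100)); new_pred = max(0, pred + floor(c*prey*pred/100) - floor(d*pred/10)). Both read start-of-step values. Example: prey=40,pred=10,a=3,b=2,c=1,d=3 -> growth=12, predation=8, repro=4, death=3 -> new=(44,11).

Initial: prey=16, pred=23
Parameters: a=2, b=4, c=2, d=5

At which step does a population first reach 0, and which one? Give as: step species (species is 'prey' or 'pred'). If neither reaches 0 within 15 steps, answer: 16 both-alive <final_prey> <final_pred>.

Step 1: prey: 16+3-14=5; pred: 23+7-11=19
Step 2: prey: 5+1-3=3; pred: 19+1-9=11
Step 3: prey: 3+0-1=2; pred: 11+0-5=6
Step 4: prey: 2+0-0=2; pred: 6+0-3=3
Step 5: prey: 2+0-0=2; pred: 3+0-1=2
Step 6: prey: 2+0-0=2; pred: 2+0-1=1
Step 7: prey: 2+0-0=2; pred: 1+0-0=1
Steps 8-15: state stable at prey=2, pred=1 (no change)
No extinction within 15 steps

Answer: 16 both-alive 2 1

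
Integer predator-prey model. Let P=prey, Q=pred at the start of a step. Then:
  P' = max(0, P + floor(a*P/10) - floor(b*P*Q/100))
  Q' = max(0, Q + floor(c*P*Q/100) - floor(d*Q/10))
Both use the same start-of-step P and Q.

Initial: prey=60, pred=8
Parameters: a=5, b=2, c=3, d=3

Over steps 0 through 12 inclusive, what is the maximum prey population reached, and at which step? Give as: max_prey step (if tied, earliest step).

Step 1: prey: 60+30-9=81; pred: 8+14-2=20
Step 2: prey: 81+40-32=89; pred: 20+48-6=62
Step 3: prey: 89+44-110=23; pred: 62+165-18=209
Step 4: prey: 23+11-96=0; pred: 209+144-62=291
Step 5: prey: 0+0-0=0; pred: 291+0-87=204
Step 6: prey: 0+0-0=0; pred: 204+0-61=143
Step 7: prey: 0+0-0=0; pred: 143+0-42=101
Step 8: prey: 0+0-0=0; pred: 101+0-30=71
Step 9: prey: 0+0-0=0; pred: 71+0-21=50
Step 10: prey: 0+0-0=0; pred: 50+0-15=35
Step 11: prey: 0+0-0=0; pred: 35+0-10=25
Step 12: prey: 0+0-0=0; pred: 25+0-7=18
Max prey = 89 at step 2

Answer: 89 2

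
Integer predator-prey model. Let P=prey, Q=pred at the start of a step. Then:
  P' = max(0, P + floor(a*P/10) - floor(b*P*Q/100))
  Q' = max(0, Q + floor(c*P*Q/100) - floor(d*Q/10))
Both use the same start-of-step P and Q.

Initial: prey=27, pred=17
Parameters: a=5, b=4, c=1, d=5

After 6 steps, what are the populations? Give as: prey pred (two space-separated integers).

Step 1: prey: 27+13-18=22; pred: 17+4-8=13
Step 2: prey: 22+11-11=22; pred: 13+2-6=9
Step 3: prey: 22+11-7=26; pred: 9+1-4=6
Step 4: prey: 26+13-6=33; pred: 6+1-3=4
Step 5: prey: 33+16-5=44; pred: 4+1-2=3
Step 6: prey: 44+22-5=61; pred: 3+1-1=3

Answer: 61 3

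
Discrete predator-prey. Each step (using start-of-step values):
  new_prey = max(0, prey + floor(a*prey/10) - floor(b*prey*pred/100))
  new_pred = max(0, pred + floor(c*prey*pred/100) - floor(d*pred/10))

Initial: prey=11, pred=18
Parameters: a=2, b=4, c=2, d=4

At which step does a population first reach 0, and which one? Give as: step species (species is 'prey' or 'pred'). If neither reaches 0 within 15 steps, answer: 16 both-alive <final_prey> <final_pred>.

Answer: 16 both-alive 3 2

Derivation:
Step 1: prey: 11+2-7=6; pred: 18+3-7=14
Step 2: prey: 6+1-3=4; pred: 14+1-5=10
Step 3: prey: 4+0-1=3; pred: 10+0-4=6
Step 4: prey: 3+0-0=3; pred: 6+0-2=4
Step 5: prey: 3+0-0=3; pred: 4+0-1=3
Step 6: prey: 3+0-0=3; pred: 3+0-1=2
Step 7: prey: 3+0-0=3; pred: 2+0-0=2
Steps 8-15: state stable at prey=3, pred=2 (no change)
No extinction within 15 steps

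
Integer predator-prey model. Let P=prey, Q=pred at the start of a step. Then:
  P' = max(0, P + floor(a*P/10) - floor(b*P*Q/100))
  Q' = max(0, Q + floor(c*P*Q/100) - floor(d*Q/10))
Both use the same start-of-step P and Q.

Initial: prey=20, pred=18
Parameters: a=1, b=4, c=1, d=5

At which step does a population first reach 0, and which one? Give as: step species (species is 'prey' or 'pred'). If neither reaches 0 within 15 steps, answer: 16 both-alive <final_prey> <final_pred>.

Answer: 16 both-alive 4 1

Derivation:
Step 1: prey: 20+2-14=8; pred: 18+3-9=12
Step 2: prey: 8+0-3=5; pred: 12+0-6=6
Step 3: prey: 5+0-1=4; pred: 6+0-3=3
Step 4: prey: 4+0-0=4; pred: 3+0-1=2
Step 5: prey: 4+0-0=4; pred: 2+0-1=1
Step 6: prey: 4+0-0=4; pred: 1+0-0=1
Steps 7-15: state stable at prey=4, pred=1 (no change)
No extinction within 15 steps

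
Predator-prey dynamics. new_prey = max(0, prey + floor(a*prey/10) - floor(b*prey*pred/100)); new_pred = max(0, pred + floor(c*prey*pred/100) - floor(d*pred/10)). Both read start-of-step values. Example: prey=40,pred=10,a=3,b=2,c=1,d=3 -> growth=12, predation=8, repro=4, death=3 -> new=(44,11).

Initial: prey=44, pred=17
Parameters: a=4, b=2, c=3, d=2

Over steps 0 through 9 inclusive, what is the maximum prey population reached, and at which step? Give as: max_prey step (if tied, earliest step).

Step 1: prey: 44+17-14=47; pred: 17+22-3=36
Step 2: prey: 47+18-33=32; pred: 36+50-7=79
Step 3: prey: 32+12-50=0; pred: 79+75-15=139
Step 4: prey: 0+0-0=0; pred: 139+0-27=112
Step 5: prey: 0+0-0=0; pred: 112+0-22=90
Step 6: prey: 0+0-0=0; pred: 90+0-18=72
Step 7: prey: 0+0-0=0; pred: 72+0-14=58
Step 8: prey: 0+0-0=0; pred: 58+0-11=47
Step 9: prey: 0+0-0=0; pred: 47+0-9=38
Max prey = 47 at step 1

Answer: 47 1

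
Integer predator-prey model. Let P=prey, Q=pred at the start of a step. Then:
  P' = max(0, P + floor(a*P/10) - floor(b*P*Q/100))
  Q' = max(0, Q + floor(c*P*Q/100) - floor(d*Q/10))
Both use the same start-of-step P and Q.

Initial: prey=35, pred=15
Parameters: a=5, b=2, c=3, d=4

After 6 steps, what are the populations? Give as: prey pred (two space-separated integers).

Step 1: prey: 35+17-10=42; pred: 15+15-6=24
Step 2: prey: 42+21-20=43; pred: 24+30-9=45
Step 3: prey: 43+21-38=26; pred: 45+58-18=85
Step 4: prey: 26+13-44=0; pred: 85+66-34=117
Step 5: prey: 0+0-0=0; pred: 117+0-46=71
Step 6: prey: 0+0-0=0; pred: 71+0-28=43

Answer: 0 43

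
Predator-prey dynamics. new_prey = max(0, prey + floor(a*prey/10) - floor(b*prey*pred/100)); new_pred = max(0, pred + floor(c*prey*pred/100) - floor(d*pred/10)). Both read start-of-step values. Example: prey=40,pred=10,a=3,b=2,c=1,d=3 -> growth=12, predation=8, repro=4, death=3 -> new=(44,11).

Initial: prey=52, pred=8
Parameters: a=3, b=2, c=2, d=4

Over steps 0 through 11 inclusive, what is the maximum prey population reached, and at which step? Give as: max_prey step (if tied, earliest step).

Step 1: prey: 52+15-8=59; pred: 8+8-3=13
Step 2: prey: 59+17-15=61; pred: 13+15-5=23
Step 3: prey: 61+18-28=51; pred: 23+28-9=42
Step 4: prey: 51+15-42=24; pred: 42+42-16=68
Step 5: prey: 24+7-32=0; pred: 68+32-27=73
Step 6: prey: 0+0-0=0; pred: 73+0-29=44
Step 7: prey: 0+0-0=0; pred: 44+0-17=27
Step 8: prey: 0+0-0=0; pred: 27+0-10=17
Step 9: prey: 0+0-0=0; pred: 17+0-6=11
Step 10: prey: 0+0-0=0; pred: 11+0-4=7
Step 11: prey: 0+0-0=0; pred: 7+0-2=5
Max prey = 61 at step 2

Answer: 61 2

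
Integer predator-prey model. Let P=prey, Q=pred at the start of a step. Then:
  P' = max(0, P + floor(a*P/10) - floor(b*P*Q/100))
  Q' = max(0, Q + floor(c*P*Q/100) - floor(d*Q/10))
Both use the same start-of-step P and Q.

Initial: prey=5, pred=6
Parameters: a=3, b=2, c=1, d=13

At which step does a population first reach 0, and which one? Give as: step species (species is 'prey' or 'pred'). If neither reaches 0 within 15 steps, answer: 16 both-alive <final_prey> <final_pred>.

Step 1: prey: 5+1-0=6; pred: 6+0-7=0
First extinction: pred at step 1

Answer: 1 pred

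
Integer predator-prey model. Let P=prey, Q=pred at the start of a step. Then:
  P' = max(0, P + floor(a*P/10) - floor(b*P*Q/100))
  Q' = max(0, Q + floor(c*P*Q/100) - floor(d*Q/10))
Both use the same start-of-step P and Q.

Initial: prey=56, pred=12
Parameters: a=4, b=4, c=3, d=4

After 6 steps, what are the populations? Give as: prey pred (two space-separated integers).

Step 1: prey: 56+22-26=52; pred: 12+20-4=28
Step 2: prey: 52+20-58=14; pred: 28+43-11=60
Step 3: prey: 14+5-33=0; pred: 60+25-24=61
Step 4: prey: 0+0-0=0; pred: 61+0-24=37
Step 5: prey: 0+0-0=0; pred: 37+0-14=23
Step 6: prey: 0+0-0=0; pred: 23+0-9=14

Answer: 0 14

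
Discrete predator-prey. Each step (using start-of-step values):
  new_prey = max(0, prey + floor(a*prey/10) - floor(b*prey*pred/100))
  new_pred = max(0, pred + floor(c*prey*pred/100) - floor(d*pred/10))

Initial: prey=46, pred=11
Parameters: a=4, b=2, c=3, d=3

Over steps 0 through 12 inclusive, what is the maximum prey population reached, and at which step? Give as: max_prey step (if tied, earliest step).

Step 1: prey: 46+18-10=54; pred: 11+15-3=23
Step 2: prey: 54+21-24=51; pred: 23+37-6=54
Step 3: prey: 51+20-55=16; pred: 54+82-16=120
Step 4: prey: 16+6-38=0; pred: 120+57-36=141
Step 5: prey: 0+0-0=0; pred: 141+0-42=99
Step 6: prey: 0+0-0=0; pred: 99+0-29=70
Step 7: prey: 0+0-0=0; pred: 70+0-21=49
Step 8: prey: 0+0-0=0; pred: 49+0-14=35
Step 9: prey: 0+0-0=0; pred: 35+0-10=25
Step 10: prey: 0+0-0=0; pred: 25+0-7=18
Step 11: prey: 0+0-0=0; pred: 18+0-5=13
Step 12: prey: 0+0-0=0; pred: 13+0-3=10
Max prey = 54 at step 1

Answer: 54 1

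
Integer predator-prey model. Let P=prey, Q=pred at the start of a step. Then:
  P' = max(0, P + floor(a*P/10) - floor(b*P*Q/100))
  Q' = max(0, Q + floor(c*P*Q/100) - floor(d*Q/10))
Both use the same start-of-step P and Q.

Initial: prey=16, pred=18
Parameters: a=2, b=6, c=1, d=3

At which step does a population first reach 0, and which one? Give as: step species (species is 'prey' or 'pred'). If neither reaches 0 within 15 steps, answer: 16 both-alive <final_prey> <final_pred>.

Step 1: prey: 16+3-17=2; pred: 18+2-5=15
Step 2: prey: 2+0-1=1; pred: 15+0-4=11
Step 3: prey: 1+0-0=1; pred: 11+0-3=8
Step 4: prey: 1+0-0=1; pred: 8+0-2=6
Step 5: prey: 1+0-0=1; pred: 6+0-1=5
Step 6: prey: 1+0-0=1; pred: 5+0-1=4
Step 7: prey: 1+0-0=1; pred: 4+0-1=3
Step 8: prey: 1+0-0=1; pred: 3+0-0=3
Steps 9-15: state stable at prey=1, pred=3 (no change)
No extinction within 15 steps

Answer: 16 both-alive 1 3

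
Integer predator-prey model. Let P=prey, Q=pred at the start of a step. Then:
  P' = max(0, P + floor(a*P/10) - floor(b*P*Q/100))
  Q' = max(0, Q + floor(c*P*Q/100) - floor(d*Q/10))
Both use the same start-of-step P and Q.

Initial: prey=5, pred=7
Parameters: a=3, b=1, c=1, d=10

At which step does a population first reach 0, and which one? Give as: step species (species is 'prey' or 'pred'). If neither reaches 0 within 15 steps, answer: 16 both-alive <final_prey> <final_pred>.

Step 1: prey: 5+1-0=6; pred: 7+0-7=0
First extinction: pred at step 1

Answer: 1 pred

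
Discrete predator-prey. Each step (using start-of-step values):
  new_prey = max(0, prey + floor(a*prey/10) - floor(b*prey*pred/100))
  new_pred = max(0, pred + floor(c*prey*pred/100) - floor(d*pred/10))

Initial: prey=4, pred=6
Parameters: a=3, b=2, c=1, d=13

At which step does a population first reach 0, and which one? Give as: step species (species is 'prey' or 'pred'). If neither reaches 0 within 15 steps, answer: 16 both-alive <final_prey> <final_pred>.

Answer: 1 pred

Derivation:
Step 1: prey: 4+1-0=5; pred: 6+0-7=0
First extinction: pred at step 1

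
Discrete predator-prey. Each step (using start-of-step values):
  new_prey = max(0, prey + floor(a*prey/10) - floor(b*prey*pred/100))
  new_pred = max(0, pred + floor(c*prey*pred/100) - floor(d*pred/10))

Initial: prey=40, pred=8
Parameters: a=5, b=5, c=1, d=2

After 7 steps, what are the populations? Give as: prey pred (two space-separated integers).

Step 1: prey: 40+20-16=44; pred: 8+3-1=10
Step 2: prey: 44+22-22=44; pred: 10+4-2=12
Step 3: prey: 44+22-26=40; pred: 12+5-2=15
Step 4: prey: 40+20-30=30; pred: 15+6-3=18
Step 5: prey: 30+15-27=18; pred: 18+5-3=20
Step 6: prey: 18+9-18=9; pred: 20+3-4=19
Step 7: prey: 9+4-8=5; pred: 19+1-3=17

Answer: 5 17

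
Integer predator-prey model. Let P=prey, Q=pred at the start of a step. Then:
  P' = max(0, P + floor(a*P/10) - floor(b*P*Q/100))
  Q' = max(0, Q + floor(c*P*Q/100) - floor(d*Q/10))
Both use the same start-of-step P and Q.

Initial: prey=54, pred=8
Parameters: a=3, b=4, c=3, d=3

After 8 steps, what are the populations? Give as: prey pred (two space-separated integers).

Answer: 0 12

Derivation:
Step 1: prey: 54+16-17=53; pred: 8+12-2=18
Step 2: prey: 53+15-38=30; pred: 18+28-5=41
Step 3: prey: 30+9-49=0; pred: 41+36-12=65
Step 4: prey: 0+0-0=0; pred: 65+0-19=46
Step 5: prey: 0+0-0=0; pred: 46+0-13=33
Step 6: prey: 0+0-0=0; pred: 33+0-9=24
Step 7: prey: 0+0-0=0; pred: 24+0-7=17
Step 8: prey: 0+0-0=0; pred: 17+0-5=12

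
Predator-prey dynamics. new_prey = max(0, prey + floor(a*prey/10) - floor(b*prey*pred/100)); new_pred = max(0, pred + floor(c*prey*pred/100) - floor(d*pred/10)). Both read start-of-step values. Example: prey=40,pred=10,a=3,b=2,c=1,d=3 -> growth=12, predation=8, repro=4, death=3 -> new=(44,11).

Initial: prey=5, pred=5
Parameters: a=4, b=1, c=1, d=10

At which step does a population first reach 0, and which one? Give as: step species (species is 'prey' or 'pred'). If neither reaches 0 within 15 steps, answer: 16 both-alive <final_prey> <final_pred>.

Step 1: prey: 5+2-0=7; pred: 5+0-5=0
First extinction: pred at step 1

Answer: 1 pred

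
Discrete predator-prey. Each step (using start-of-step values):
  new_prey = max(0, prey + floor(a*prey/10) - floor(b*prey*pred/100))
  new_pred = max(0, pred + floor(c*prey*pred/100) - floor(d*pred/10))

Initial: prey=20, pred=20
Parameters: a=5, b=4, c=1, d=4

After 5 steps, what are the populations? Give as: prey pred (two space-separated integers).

Answer: 18 6

Derivation:
Step 1: prey: 20+10-16=14; pred: 20+4-8=16
Step 2: prey: 14+7-8=13; pred: 16+2-6=12
Step 3: prey: 13+6-6=13; pred: 12+1-4=9
Step 4: prey: 13+6-4=15; pred: 9+1-3=7
Step 5: prey: 15+7-4=18; pred: 7+1-2=6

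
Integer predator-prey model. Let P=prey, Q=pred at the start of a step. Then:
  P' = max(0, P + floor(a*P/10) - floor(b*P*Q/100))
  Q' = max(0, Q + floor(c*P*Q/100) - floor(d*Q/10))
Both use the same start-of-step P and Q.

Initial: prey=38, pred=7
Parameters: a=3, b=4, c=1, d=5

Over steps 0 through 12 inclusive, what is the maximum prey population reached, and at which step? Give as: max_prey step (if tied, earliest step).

Step 1: prey: 38+11-10=39; pred: 7+2-3=6
Step 2: prey: 39+11-9=41; pred: 6+2-3=5
Step 3: prey: 41+12-8=45; pred: 5+2-2=5
Step 4: prey: 45+13-9=49; pred: 5+2-2=5
Step 5: prey: 49+14-9=54; pred: 5+2-2=5
Step 6: prey: 54+16-10=60; pred: 5+2-2=5
Step 7: prey: 60+18-12=66; pred: 5+3-2=6
Step 8: prey: 66+19-15=70; pred: 6+3-3=6
Step 9: prey: 70+21-16=75; pred: 6+4-3=7
Step 10: prey: 75+22-21=76; pred: 7+5-3=9
Step 11: prey: 76+22-27=71; pred: 9+6-4=11
Step 12: prey: 71+21-31=61; pred: 11+7-5=13
Max prey = 76 at step 10

Answer: 76 10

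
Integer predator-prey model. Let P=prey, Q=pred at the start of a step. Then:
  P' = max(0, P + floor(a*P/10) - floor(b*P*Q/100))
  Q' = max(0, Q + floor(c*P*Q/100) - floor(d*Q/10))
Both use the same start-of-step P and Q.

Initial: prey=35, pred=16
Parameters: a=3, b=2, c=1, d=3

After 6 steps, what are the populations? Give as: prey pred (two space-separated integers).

Step 1: prey: 35+10-11=34; pred: 16+5-4=17
Step 2: prey: 34+10-11=33; pred: 17+5-5=17
Step 3: prey: 33+9-11=31; pred: 17+5-5=17
Step 4: prey: 31+9-10=30; pred: 17+5-5=17
Step 5: prey: 30+9-10=29; pred: 17+5-5=17
Step 6: prey: 29+8-9=28; pred: 17+4-5=16

Answer: 28 16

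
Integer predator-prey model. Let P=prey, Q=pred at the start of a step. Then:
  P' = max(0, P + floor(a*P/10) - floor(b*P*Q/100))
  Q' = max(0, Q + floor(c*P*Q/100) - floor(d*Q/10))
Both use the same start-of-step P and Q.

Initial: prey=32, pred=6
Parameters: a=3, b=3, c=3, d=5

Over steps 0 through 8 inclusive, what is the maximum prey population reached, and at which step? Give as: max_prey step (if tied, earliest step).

Step 1: prey: 32+9-5=36; pred: 6+5-3=8
Step 2: prey: 36+10-8=38; pred: 8+8-4=12
Step 3: prey: 38+11-13=36; pred: 12+13-6=19
Step 4: prey: 36+10-20=26; pred: 19+20-9=30
Step 5: prey: 26+7-23=10; pred: 30+23-15=38
Step 6: prey: 10+3-11=2; pred: 38+11-19=30
Step 7: prey: 2+0-1=1; pred: 30+1-15=16
Step 8: prey: 1+0-0=1; pred: 16+0-8=8
Max prey = 38 at step 2

Answer: 38 2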